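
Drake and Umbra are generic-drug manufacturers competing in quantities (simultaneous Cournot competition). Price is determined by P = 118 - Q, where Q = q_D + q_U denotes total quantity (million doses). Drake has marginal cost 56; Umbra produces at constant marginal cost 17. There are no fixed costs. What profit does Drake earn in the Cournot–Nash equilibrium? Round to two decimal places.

Drake's profit: π_D = (118 - Q)q_D - (56q_D). Setting ∂π_D/∂q_D = 0: 62 - 2q_D - (q_U) = 0.
Umbra's first-order condition: 101 - 2q_U - (q_D) = 0.
Rearranging gives the reaction functions q_D = (62 - q_U)/2 and q_U = (101 - q_D)/2.
Substituting one into the other gives q_D = 23/3 and q_U = 140/3.
Price P = 118 - 163/3 = 191/3.
Drake's profit: (191/3 - 56)·(23/3) = 529/9.

58.78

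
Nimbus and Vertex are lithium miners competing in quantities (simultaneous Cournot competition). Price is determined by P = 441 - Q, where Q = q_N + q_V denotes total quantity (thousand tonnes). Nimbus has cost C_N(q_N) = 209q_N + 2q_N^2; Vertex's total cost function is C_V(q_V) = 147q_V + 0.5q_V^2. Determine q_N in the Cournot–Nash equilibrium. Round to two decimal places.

23.65

Nimbus's profit: π_N = (441 - Q)q_N - (209q_N + 2q_N²). Setting ∂π_N/∂q_N = 0: 232 - 6q_N - (q_V) = 0.
Vertex's first-order condition: 294 - 3q_V - (q_N) = 0.
So q_N = (232 - q_V)/6 and q_V = (294 - q_N)/3.
Substituting one into the other gives q_N = 402/17 and q_V = 1532/17.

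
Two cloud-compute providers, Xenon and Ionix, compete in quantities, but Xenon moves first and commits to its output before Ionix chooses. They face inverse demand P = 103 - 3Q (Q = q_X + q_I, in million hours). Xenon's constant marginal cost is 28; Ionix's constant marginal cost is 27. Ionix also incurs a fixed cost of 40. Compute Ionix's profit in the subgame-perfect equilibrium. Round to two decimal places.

Solve by backward induction. Given q_X, the follower Ionix maximises π_I = (103 - 3q_X - 3q_I)q_I - 27q_I.
∂π_I/∂q_I = 76 - 3q_X - 6q_I = 0 gives the reaction function q_I = (76 - 3q_X)/6.
Xenon substitutes q_I(q_X) into its own profit: π_X = q_X(103 - 3q_X - (76 - 3q_X)/2) - 28q_X = (65 - (3/2)q_X)q_X - 28q_X.
Leader FOC: 37 - 3q_X = 0, so q_X = 37/3.
Then q_I = (76 - 3·(37/3))/6 = 13/2.
Price P = 103 - 3·(113/6) = 93/2.
Ionix's profit: (93/2 - 27)·(13/2) - 40 = 347/4.

86.75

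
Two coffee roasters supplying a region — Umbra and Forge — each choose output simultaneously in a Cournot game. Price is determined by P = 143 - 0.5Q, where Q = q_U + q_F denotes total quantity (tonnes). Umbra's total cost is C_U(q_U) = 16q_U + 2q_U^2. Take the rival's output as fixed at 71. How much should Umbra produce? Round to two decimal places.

With the rival's output fixed at 71, Umbra's profit is π_U = (143 - (1/2)·71 - (1/2)q_U)q_U - (16q_U + 2q_U²) = (215/2 - (1/2)q_U)q_U - (16q_U + 2q_U²).
∂π_U/∂q_U = 183/2 - 5q_U = 0, so q_U = 183/10.

18.30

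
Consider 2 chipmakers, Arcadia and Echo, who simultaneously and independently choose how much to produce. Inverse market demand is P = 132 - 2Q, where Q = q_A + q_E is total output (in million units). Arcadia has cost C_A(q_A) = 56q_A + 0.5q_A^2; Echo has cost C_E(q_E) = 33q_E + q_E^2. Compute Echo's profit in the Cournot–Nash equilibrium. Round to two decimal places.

Arcadia's profit: π_A = (132 - 2Q)q_A - (56q_A + (1/2)q_A²). Setting ∂π_A/∂q_A = 0: 76 - 5q_A - 2(q_E) = 0.
Echo's first-order condition: 99 - 6q_E - 2(q_A) = 0.
So q_A = (76 - 2q_E)/5 and q_E = (99 - 2q_A)/6.
Solving the pair: q_A = 129/13, q_E = 343/26.
Price P = 132 - 2·(601/26) = 1115/13.
Echo's profit: (1115/13)·(343/26) - 33·(343/26) - (343/26)² = 522.1109.

522.11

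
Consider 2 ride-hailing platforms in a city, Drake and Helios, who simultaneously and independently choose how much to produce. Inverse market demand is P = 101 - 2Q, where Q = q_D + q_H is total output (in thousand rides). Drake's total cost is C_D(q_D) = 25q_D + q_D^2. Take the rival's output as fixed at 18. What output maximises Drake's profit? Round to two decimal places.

With the rival's output fixed at 18, Drake's profit is π_D = (101 - 2·18 - 2q_D)q_D - (25q_D + q_D²) = (65 - 2q_D)q_D - (25q_D + q_D²).
∂π_D/∂q_D = 40 - 6q_D = 0, so q_D = 20/3.

6.67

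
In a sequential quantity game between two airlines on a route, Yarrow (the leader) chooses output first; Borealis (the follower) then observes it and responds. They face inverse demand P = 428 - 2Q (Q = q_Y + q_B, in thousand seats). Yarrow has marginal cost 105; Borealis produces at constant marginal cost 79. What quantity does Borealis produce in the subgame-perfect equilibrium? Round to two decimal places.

50.13

Solve by backward induction. Given q_Y, the follower Borealis maximises π_B = (428 - 2q_Y - 2q_B)q_B - 79q_B.
Setting the follower's marginal profit to zero, 349 - 2q_Y - 4q_B = 0, i.e. q_B = (349 - 2q_Y)/4.
Yarrow substitutes q_B(q_Y) into its own profit: π_Y = q_Y(428 - 2q_Y - (349 - 2q_Y)/2) - 105q_Y = (507/2 - q_Y)q_Y - 105q_Y.
Maximising: ∂π_Y/∂q_Y = 297/2 - 2q_Y = 0, giving q_Y = 297/4.
Then q_B = (349 - 2·(297/4))/4 = 401/8.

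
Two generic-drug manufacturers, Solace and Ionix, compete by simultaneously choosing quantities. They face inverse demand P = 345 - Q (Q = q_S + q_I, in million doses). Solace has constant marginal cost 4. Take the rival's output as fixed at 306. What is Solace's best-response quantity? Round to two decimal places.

With the rival's output fixed at 306, Solace's profit is π_S = (345 - 306 - q_S)q_S - (4q_S) = (39 - q_S)q_S - (4q_S).
∂π_S/∂q_S = 35 - 2q_S = 0, so q_S = 35/2.

17.50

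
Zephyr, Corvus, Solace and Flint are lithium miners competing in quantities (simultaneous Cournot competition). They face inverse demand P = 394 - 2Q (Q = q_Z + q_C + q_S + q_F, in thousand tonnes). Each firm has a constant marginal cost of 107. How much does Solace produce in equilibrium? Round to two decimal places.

28.70

Each firm earns π_i = (394 - 2Q)q_i - 107q_i.
First-order condition (treating rivals' output as given): 287 - 4q_i - 2·Σ_{j≠i} q_j = 0.
With identical firms every q_j equals q_i, so Σ_{j≠i} q_j = 3q_i and 287 = 10q_i, giving q_i = 287/10.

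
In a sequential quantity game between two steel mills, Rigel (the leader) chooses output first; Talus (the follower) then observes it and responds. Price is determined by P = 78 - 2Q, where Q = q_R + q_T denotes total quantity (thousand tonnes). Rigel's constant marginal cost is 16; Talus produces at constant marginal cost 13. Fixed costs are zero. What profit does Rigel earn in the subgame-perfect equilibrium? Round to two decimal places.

217.56

Solve by backward induction. Given q_R, the follower Talus maximises π_T = (78 - 2q_R - 2q_T)q_T - 13q_T.
∂π_T/∂q_T = 65 - 2q_R - 4q_T = 0 gives the reaction function q_T = (65 - 2q_R)/4.
Rigel substitutes q_T(q_R) into its own profit: π_R = q_R(78 - 2q_R - (65 - 2q_R)/2) - 16q_R = (91/2 - q_R)q_R - 16q_R.
Leader FOC: 59/2 - 2q_R = 0, so q_R = 59/4.
Then q_T = (65 - 2·(59/4))/4 = 71/8.
Price P = 78 - 2·(189/8) = 123/4.
Rigel's profit: (123/4 - 16)·(59/4) = 217.5625.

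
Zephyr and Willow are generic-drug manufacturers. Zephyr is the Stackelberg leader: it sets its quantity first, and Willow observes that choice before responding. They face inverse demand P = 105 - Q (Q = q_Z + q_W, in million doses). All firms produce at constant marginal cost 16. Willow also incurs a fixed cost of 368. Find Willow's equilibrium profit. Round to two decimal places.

127.06

Solve by backward induction. Given q_Z, the follower Willow maximises π_W = (105 - q_Z - q_W)q_W - 16q_W.
Follower FOC: 89 - q_Z - 2q_W = 0, so q_W(q_Z) = (89 - q_Z)/2.
Zephyr substitutes q_W(q_Z) into its own profit: π_Z = q_Z(105 - q_Z - (89 - q_Z)/2) - 16q_Z = (121/2 - (1/2)q_Z)q_Z - 16q_Z.
Leader FOC: 89/2 - q_Z = 0, so q_Z = 89/2.
Then q_W = (89 - 89/2)/2 = 89/4.
Price P = 105 - 267/4 = 153/4.
Willow's profit: (153/4 - 16)·(89/4) - 368 = 127.0625.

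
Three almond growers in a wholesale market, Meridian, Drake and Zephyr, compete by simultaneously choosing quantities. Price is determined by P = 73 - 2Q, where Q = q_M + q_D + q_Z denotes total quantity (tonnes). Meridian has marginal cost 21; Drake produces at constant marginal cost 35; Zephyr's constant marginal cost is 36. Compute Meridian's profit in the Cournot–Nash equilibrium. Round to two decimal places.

Meridian's profit: π_M = (73 - 2Q)q_M - (21q_M). Setting ∂π_M/∂q_M = 0: 52 - 4q_M - 2(q_D + q_Z) = 0.
Drake's first-order condition: 38 - 4q_D - 2(q_M + q_Z) = 0.
Zephyr's profit: π_Z = (73 - 2Q)q_Z - (36q_Z). Setting ∂π_Z/∂q_Z = 0: 37 - 4q_Z - 2(q_M + q_D) = 0.
Adding the 3 first-order conditions: 127 − 8Q = 0, so Q = 127/8.
Back-substituting: q_M = (52 − 127/4)/2 = 81/8, q_D = (38 − 127/4)/2 = 25/8, q_Z = (37 − 127/4)/2 = 21/8.
Price P = 73 - 2·(127/8) = 165/4.
Meridian's profit: (165/4 - 21)·(81/8) = 205.0313.

205.03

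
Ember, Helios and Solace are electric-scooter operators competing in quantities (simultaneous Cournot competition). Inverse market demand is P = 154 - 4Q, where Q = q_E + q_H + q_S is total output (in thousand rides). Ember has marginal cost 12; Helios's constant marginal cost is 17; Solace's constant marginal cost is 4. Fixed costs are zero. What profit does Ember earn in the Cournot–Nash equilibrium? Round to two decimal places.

301.89

Ember's profit: π_E = (154 - 4Q)q_E - (12q_E). Setting ∂π_E/∂q_E = 0: 142 - 8q_E - 4(q_H + q_S) = 0.
Helios's first-order condition: 137 - 8q_H - 4(q_E + q_S) = 0.
Solace's profit: π_S = (154 - 4Q)q_S - (4q_S). Setting ∂π_S/∂q_S = 0: 150 - 8q_S - 4(q_E + q_H) = 0.
Adding the 3 first-order conditions: 429 − 16Q = 0, so Q = 429/16.
Back-substituting: q_E = (142 − 429/4)/4 = 139/16, q_H = (137 − 429/4)/4 = 119/16, q_S = (150 − 429/4)/4 = 171/16.
Price P = 154 - 4·(429/16) = 187/4.
Ember's profit: (187/4 - 12)·(139/16) = 301.8906.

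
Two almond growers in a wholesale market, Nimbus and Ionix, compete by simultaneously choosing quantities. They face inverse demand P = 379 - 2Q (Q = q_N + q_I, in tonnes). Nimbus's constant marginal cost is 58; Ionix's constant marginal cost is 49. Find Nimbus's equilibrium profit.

Nimbus's profit: π_N = (379 - 2Q)q_N - (58q_N). Setting ∂π_N/∂q_N = 0: 321 - 4q_N - 2(q_I) = 0.
Ionix's profit: π_I = (379 - 2Q)q_I - (49q_I). Setting ∂π_I/∂q_I = 0: 330 - 4q_I - 2(q_N) = 0.
Rearranging gives the reaction functions q_N = (321 - 2q_I)/4 and q_I = (330 - 2q_N)/4.
Substituting one into the other gives q_N = 52 and q_I = 113/2.
Price P = 379 - 2·(217/2) = 162.
Nimbus's profit: (162 - 58)·52 = 5408.

5408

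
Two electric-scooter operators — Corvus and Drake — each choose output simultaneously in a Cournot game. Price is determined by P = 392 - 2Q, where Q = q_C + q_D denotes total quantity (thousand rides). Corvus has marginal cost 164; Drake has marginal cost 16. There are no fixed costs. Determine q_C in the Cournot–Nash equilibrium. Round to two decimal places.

Corvus's profit: π_C = (392 - 2Q)q_C - (164q_C). Setting ∂π_C/∂q_C = 0: 228 - 4q_C - 2(q_D) = 0.
Drake's first-order condition: 376 - 4q_D - 2(q_C) = 0.
So q_C = (228 - 2q_D)/4 and q_D = (376 - 2q_C)/4.
Solving the pair: q_C = 40/3, q_D = 262/3.

13.33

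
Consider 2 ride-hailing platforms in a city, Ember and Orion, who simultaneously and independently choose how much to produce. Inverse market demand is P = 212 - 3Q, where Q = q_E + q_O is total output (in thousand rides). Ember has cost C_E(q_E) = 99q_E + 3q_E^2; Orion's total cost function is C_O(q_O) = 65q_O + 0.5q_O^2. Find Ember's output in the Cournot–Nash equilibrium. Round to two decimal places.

Ember's profit: π_E = (212 - 3Q)q_E - (99q_E + 3q_E²). Setting ∂π_E/∂q_E = 0: 113 - 12q_E - 3(q_O) = 0.
Orion's first-order condition: 147 - 7q_O - 3(q_E) = 0.
Rearranging gives the reaction functions q_E = (113 - 3q_O)/12 and q_O = (147 - 3q_E)/7.
Substituting one into the other gives q_E = 14/3 and q_O = 19.

4.67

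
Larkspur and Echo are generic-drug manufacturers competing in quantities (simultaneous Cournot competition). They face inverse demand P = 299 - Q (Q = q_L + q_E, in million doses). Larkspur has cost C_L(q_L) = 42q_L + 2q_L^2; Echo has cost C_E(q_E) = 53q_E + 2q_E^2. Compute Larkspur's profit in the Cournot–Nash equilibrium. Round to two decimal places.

4113.35

Larkspur's profit: π_L = (299 - Q)q_L - (42q_L + 2q_L²). Setting ∂π_L/∂q_L = 0: 257 - 6q_L - (q_E) = 0.
Echo's profit: π_E = (299 - Q)q_E - (53q_E + 2q_E²). Setting ∂π_E/∂q_E = 0: 246 - 6q_E - (q_L) = 0.
Best responses: q_L = (257 - q_E)/6, q_E = (246 - q_L)/6.
Substituting one into the other gives q_L = 1296/35 and q_E = 1219/35.
Price P = 299 - 503/7 = 1590/7.
Larkspur's profit: (1590/7)·(1296/35) - 42·(1296/35) - 2(1296/35)² = 4113.3453.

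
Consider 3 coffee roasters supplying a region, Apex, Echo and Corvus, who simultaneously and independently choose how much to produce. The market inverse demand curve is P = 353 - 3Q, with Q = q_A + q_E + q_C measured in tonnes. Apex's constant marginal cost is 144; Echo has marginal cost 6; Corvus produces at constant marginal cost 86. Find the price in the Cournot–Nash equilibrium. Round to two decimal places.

Apex's profit: π_A = (353 - 3Q)q_A - (144q_A). Setting ∂π_A/∂q_A = 0: 209 - 6q_A - 3(q_E + q_C) = 0.
Echo's first-order condition: 347 - 6q_E - 3(q_A + q_C) = 0.
Corvus's first-order condition: 267 - 6q_C - 3(q_A + q_E) = 0.
Adding the 3 conditions: 823 − 6Q − 6Q = 0, i.e. Q = 823/12.
Back-substituting: q_A = (209 − 823/4)/3 = 13/12, q_E = (347 − 823/4)/3 = 565/12, q_C = (267 − 823/4)/3 = 245/12.
Total output Q = 823/12, so price P = 353 - 3·(823/12) = 589/4.

147.25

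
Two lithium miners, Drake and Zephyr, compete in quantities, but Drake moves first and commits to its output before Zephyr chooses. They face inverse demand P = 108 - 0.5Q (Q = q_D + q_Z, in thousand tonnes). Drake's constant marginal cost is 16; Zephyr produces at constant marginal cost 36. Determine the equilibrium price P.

Solve by backward induction. Given q_D, the follower Zephyr maximises π_Z = (108 - (1/2)q_D - (1/2)q_Z)q_Z - 36q_Z.
Setting the follower's marginal profit to zero, 72 - (1/2)q_D - q_Z = 0, i.e. q_Z = (72 - (1/2)q_D).
The leader anticipates this reaction. Substituting into P = 108 - 0.5Q gives P = 72 - (1/4)q_D, so π_D = (72 - (1/4)q_D)q_D - 16q_D.
Maximising: ∂π_D/∂q_D = 56 - (1/2)q_D = 0, giving q_D = 112.
Then q_Z = (72 - (1/2)·112) = 16.
Total output Q = 128, so price P = 108 - (1/2)·128 = 44.

44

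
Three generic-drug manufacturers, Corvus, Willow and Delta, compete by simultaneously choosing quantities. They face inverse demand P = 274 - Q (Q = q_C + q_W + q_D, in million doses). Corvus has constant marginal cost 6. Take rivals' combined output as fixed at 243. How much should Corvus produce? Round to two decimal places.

With rivals' combined output fixed at 243, Corvus's profit is π_C = (274 - 243 - q_C)q_C - (6q_C) = (31 - q_C)q_C - (6q_C).
∂π_C/∂q_C = 25 - 2q_C = 0, so q_C = 25/2.

12.50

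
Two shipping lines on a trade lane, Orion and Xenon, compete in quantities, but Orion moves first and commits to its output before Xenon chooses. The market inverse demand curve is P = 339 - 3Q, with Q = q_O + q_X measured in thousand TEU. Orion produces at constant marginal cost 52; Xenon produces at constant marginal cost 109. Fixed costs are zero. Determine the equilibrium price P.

138

Solve by backward induction. Given q_O, the follower Xenon maximises π_X = (339 - 3q_O - 3q_X)q_X - 109q_X.
∂π_X/∂q_X = 230 - 3q_O - 6q_X = 0 gives the reaction function q_X = (230 - 3q_O)/6.
The leader anticipates this reaction. Substituting into P = 339 - 3Q gives P = 224 - (3/2)q_O, so π_O = (224 - (3/2)q_O)q_O - 52q_O.
Maximising: ∂π_O/∂q_O = 172 - 3q_O = 0, giving q_O = 172/3.
Then q_X = (230 - 3·(172/3))/6 = 29/3.
Total output Q = 67, so price P = 339 - 3·67 = 138.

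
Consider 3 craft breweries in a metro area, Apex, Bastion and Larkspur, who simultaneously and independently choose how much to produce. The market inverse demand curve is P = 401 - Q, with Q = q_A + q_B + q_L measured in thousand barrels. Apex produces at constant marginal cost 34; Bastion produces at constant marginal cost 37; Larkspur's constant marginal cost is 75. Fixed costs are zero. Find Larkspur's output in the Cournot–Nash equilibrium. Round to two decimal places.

Apex's profit: π_A = (401 - Q)q_A - (34q_A). Setting ∂π_A/∂q_A = 0: 367 - 2q_A - (q_B + q_L) = 0.
Bastion's first-order condition: 364 - 2q_B - (q_A + q_L) = 0.
Larkspur's first-order condition: 326 - 2q_L - (q_A + q_B) = 0.
Adding the 3 first-order conditions: 1057 − 4Q = 0, so Q = 1057/4.
Back-substituting: q_A = (367 − 1057/4) = 411/4, q_B = (364 − 1057/4) = 399/4, q_L = (326 − 1057/4) = 247/4.

61.75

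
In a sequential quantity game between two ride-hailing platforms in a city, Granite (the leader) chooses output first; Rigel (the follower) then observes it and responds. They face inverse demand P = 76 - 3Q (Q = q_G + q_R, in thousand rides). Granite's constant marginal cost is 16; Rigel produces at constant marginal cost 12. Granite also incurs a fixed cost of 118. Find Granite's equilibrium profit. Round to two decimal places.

The follower Rigel best-responds to any q_G: π_R = (76 - 3Q)q_R - 12q_R.
Setting the follower's marginal profit to zero, 64 - 3q_G - 6q_R = 0, i.e. q_R = (64 - 3q_G)/6.
The leader anticipates this reaction. Substituting into P = 76 - 3Q gives P = 44 - (3/2)q_G, so π_G = (44 - (3/2)q_G)q_G - 16q_G.
Leader FOC: 28 - 3q_G = 0, so q_G = 28/3.
Then q_R = (64 - 3·(28/3))/6 = 6.
Price P = 76 - 3·(46/3) = 30.
Granite's profit: (30 - 16)·(28/3) - 118 = 38/3.

12.67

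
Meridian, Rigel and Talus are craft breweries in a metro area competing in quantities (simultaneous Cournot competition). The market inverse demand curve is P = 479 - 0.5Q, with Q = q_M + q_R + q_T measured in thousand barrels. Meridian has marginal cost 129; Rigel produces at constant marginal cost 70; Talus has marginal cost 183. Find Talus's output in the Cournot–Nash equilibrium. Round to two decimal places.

64.50

Meridian's profit: π_M = (479 - 0.5Q)q_M - (129q_M). Setting ∂π_M/∂q_M = 0: 350 - q_M - (1/2)(q_R + q_T) = 0.
Rigel's profit: π_R = (479 - 0.5Q)q_R - (70q_R). Setting ∂π_R/∂q_R = 0: 409 - q_R - (1/2)(q_M + q_T) = 0.
Talus's profit: π_T = (479 - 0.5Q)q_T - (183q_T). Setting ∂π_T/∂q_T = 0: 296 - q_T - (1/2)(q_M + q_R) = 0.
Adding the 3 conditions: 1055 − Q − Q = 0, i.e. Q = 1055/2.
Back-substituting: q_M = (350 − 1055/4)/(1/2) = 345/2, q_R = (409 − 1055/4)/(1/2) = 581/2, q_T = (296 − 1055/4)/(1/2) = 129/2.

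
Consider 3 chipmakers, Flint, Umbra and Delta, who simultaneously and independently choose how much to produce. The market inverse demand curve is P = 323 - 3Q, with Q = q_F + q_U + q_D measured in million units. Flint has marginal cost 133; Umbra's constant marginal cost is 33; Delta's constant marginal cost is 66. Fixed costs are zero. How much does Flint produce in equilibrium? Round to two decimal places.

Flint's profit: π_F = (323 - 3Q)q_F - (133q_F). Setting ∂π_F/∂q_F = 0: 190 - 6q_F - 3(q_U + q_D) = 0.
Umbra's first-order condition: 290 - 6q_U - 3(q_F + q_D) = 0.
Delta's first-order condition: 257 - 6q_D - 3(q_F + q_U) = 0.
Adding the 3 conditions: 737 − 6Q − 6Q = 0, i.e. Q = 737/12.
Back-substituting: q_F = (190 − 737/4)/3 = 23/12, q_U = (290 − 737/4)/3 = 141/4, q_D = (257 − 737/4)/3 = 97/4.

1.92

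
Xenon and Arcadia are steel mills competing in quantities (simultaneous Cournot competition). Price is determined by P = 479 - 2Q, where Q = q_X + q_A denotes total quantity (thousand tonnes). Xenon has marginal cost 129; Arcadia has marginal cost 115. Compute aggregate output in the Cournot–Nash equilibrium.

Xenon's profit: π_X = (479 - 2Q)q_X - (129q_X). Setting ∂π_X/∂q_X = 0: 350 - 4q_X - 2(q_A) = 0.
Arcadia's profit: π_A = (479 - 2Q)q_A - (115q_A). Setting ∂π_A/∂q_A = 0: 364 - 4q_A - 2(q_X) = 0.
So q_X = (350 - 2q_A)/4 and q_A = (364 - 2q_X)/4.
Substituting one into the other gives q_X = 56 and q_A = 63.
Total output Q = 56 + 63 = 119.

119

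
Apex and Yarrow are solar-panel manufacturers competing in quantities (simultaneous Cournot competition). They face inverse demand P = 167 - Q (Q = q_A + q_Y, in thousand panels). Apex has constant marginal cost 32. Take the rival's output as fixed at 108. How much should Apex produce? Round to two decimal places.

13.50

With the rival's output fixed at 108, Apex's profit is π_A = (167 - 108 - q_A)q_A - (32q_A) = (59 - q_A)q_A - (32q_A).
∂π_A/∂q_A = 27 - 2q_A = 0, so q_A = 27/2.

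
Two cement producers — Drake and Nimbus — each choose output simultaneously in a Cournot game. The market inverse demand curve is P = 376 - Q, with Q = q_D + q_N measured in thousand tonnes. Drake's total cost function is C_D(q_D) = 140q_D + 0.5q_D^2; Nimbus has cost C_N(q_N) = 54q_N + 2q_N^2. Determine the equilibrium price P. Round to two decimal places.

Drake's profit: π_D = (376 - Q)q_D - (140q_D + (1/2)q_D²). Setting ∂π_D/∂q_D = 0: 236 - 3q_D - (q_N) = 0.
Nimbus's profit: π_N = (376 - Q)q_N - (54q_N + 2q_N²). Setting ∂π_N/∂q_N = 0: 322 - 6q_N - (q_D) = 0.
Rearranging gives the reaction functions q_D = (236 - q_N)/3 and q_N = (322 - q_D)/6.
Substituting one into the other gives q_D = 1094/17 and q_N = 730/17.
Total output Q = 1824/17, so price P = 376 - 1824/17 = 268.7059.

268.71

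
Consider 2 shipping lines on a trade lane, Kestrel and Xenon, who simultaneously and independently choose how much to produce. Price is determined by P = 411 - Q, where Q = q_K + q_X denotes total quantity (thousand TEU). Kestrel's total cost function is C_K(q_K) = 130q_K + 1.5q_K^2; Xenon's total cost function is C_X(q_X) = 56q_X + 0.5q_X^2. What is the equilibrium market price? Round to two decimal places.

Kestrel's profit: π_K = (411 - Q)q_K - (130q_K + (3/2)q_K²). Setting ∂π_K/∂q_K = 0: 281 - 5q_K - (q_X) = 0.
Xenon's first-order condition: 355 - 3q_X - (q_K) = 0.
So q_K = (281 - q_X)/5 and q_X = (355 - q_K)/3.
Substituting one into the other gives q_K = 244/7 and q_X = 747/7.
Total output Q = 991/7, so price P = 411 - 991/7 = 1886/7.

269.43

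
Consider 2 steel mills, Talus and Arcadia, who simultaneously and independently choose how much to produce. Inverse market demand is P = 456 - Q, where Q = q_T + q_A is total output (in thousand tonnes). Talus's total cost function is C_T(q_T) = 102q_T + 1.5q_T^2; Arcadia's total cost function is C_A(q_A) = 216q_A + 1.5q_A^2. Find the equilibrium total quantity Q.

Talus's profit: π_T = (456 - Q)q_T - (102q_T + (3/2)q_T²). Setting ∂π_T/∂q_T = 0: 354 - 5q_T - (q_A) = 0.
Arcadia's first-order condition: 240 - 5q_A - (q_T) = 0.
Best responses: q_T = (354 - q_A)/5, q_A = (240 - q_T)/5.
Substituting one into the other gives q_T = 255/4 and q_A = 141/4.
Total output Q = 255/4 + 141/4 = 99.

99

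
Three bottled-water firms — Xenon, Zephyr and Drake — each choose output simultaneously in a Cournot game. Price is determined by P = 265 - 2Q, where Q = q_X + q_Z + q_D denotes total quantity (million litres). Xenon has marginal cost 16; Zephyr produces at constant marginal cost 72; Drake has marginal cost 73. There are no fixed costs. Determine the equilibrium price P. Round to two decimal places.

106.50

Xenon's profit: π_X = (265 - 2Q)q_X - (16q_X). Setting ∂π_X/∂q_X = 0: 249 - 4q_X - 2(q_Z + q_D) = 0.
Zephyr's profit: π_Z = (265 - 2Q)q_Z - (72q_Z). Setting ∂π_Z/∂q_Z = 0: 193 - 4q_Z - 2(q_X + q_D) = 0.
Drake's profit: π_D = (265 - 2Q)q_D - (73q_D). Setting ∂π_D/∂q_D = 0: 192 - 4q_D - 2(q_X + q_Z) = 0.
Summing all 3 equations gives 634 − 8Q = 0, hence Q = 317/4.
Back-substituting: q_X = (249 − 317/2)/2 = 181/4, q_Z = (193 − 317/2)/2 = 69/4, q_D = (192 − 317/2)/2 = 67/4.
Total output Q = 317/4, so price P = 265 - 2·(317/4) = 213/2.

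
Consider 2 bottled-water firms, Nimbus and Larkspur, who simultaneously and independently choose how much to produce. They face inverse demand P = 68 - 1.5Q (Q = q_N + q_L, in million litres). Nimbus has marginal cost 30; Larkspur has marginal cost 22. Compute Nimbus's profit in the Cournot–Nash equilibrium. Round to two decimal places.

Nimbus's profit: π_N = (68 - 1.5Q)q_N - (30q_N). Setting ∂π_N/∂q_N = 0: 38 - 3q_N - (3/2)(q_L) = 0.
Larkspur's first-order condition: 46 - 3q_L - (3/2)(q_N) = 0.
Rearranging gives the reaction functions q_N = (38 - (3/2)q_L)/3 and q_L = (46 - (3/2)q_N)/3.
Solving the pair: q_N = 20/3, q_L = 12.
Price P = 68 - (3/2)·(56/3) = 40.
Nimbus's profit: (40 - 30)·(20/3) = 200/3.

66.67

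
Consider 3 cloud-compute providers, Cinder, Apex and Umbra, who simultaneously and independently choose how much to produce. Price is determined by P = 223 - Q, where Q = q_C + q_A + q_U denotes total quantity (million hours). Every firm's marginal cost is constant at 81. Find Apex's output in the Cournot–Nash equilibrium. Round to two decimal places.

A representative firm's profit is π_i = q_i(223 - Q) - 81q_i.
First-order condition (treating rivals' output as given): 142 - 2q_i - Σ_{j≠i} q_j = 0.
By symmetry each firm produces the same amount; substituting Σ_{j≠i} q_j = 2q_i yields q_i = 142/4 = 71/2.

35.50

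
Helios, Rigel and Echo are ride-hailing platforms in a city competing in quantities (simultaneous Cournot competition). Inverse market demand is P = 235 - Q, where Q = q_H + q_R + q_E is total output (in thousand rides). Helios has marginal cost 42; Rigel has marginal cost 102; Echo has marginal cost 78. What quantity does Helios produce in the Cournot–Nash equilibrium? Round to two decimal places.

Helios's profit: π_H = (235 - Q)q_H - (42q_H). Setting ∂π_H/∂q_H = 0: 193 - 2q_H - (q_R + q_E) = 0.
Rigel's profit: π_R = (235 - Q)q_R - (102q_R). Setting ∂π_R/∂q_R = 0: 133 - 2q_R - (q_H + q_E) = 0.
Echo's profit: π_E = (235 - Q)q_E - (78q_E). Setting ∂π_E/∂q_E = 0: 157 - 2q_E - (q_H + q_R) = 0.
Adding the 3 first-order conditions: 483 − 4Q = 0, so Q = 483/4.
Back-substituting: q_H = (193 − 483/4) = 289/4, q_R = (133 − 483/4) = 49/4, q_E = (157 − 483/4) = 145/4.

72.25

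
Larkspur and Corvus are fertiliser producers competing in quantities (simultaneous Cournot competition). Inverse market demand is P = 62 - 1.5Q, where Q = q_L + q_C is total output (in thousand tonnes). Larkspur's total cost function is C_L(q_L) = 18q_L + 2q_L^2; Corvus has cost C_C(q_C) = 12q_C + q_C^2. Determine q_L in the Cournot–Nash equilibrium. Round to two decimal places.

Larkspur's profit: π_L = (62 - 1.5Q)q_L - (18q_L + 2q_L²). Setting ∂π_L/∂q_L = 0: 44 - 7q_L - (3/2)(q_C) = 0.
Corvus's profit: π_C = (62 - 1.5Q)q_C - (12q_C + q_C²). Setting ∂π_C/∂q_C = 0: 50 - 5q_C - (3/2)(q_L) = 0.
So q_L = (44 - (3/2)q_C)/7 and q_C = (50 - (3/2)q_L)/5.
Solving the pair: q_L = 580/131, q_C = 1136/131.

4.43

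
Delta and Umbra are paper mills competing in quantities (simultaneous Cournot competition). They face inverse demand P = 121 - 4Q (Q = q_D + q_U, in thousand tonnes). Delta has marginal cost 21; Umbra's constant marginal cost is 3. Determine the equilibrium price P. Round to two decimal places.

48.33

Delta's profit: π_D = (121 - 4Q)q_D - (21q_D). Setting ∂π_D/∂q_D = 0: 100 - 8q_D - 4(q_U) = 0.
Umbra's profit: π_U = (121 - 4Q)q_U - (3q_U). Setting ∂π_U/∂q_U = 0: 118 - 8q_U - 4(q_D) = 0.
So q_D = (100 - 4q_U)/8 and q_U = (118 - 4q_D)/8.
Substituting one into the other gives q_D = 41/6 and q_U = 34/3.
Total output Q = 109/6, so price P = 121 - 4·(109/6) = 145/3.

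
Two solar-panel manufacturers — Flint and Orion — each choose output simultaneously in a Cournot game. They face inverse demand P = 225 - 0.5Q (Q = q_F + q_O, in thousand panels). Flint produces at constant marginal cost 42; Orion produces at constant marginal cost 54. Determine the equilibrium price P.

107

Flint's profit: π_F = (225 - 0.5Q)q_F - (42q_F). Setting ∂π_F/∂q_F = 0: 183 - q_F - (1/2)(q_O) = 0.
Orion's profit: π_O = (225 - 0.5Q)q_O - (54q_O). Setting ∂π_O/∂q_O = 0: 171 - q_O - (1/2)(q_F) = 0.
Rearranging gives the reaction functions q_F = (183 - (1/2)q_O) and q_O = (171 - (1/2)q_F).
Substituting one into the other gives q_F = 130 and q_O = 106.
Total output Q = 236, so price P = 225 - (1/2)·236 = 107.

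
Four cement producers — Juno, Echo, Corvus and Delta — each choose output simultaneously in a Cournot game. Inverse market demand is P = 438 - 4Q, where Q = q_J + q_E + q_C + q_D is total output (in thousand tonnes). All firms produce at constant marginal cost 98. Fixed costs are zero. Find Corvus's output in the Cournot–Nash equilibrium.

Each firm earns π_i = (438 - 4Q)q_i - 98q_i.
First-order condition (treating rivals' output as given): 340 - 8q_i - 4·Σ_{j≠i} q_j = 0.
By symmetry each firm produces the same amount; substituting Σ_{j≠i} q_j = 3q_i yields q_i = 340/20 = 17.

17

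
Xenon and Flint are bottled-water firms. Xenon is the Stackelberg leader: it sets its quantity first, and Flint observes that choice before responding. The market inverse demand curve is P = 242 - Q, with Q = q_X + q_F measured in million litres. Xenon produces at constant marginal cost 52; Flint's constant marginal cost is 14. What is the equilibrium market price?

90

The follower Flint best-responds to any q_X: π_F = (242 - Q)q_F - 14q_F.
Follower FOC: 228 - q_X - 2q_F = 0, so q_F(q_X) = (228 - q_X)/2.
Xenon substitutes q_F(q_X) into its own profit: π_X = q_X(242 - q_X - (228 - q_X)/2) - 52q_X = (128 - (1/2)q_X)q_X - 52q_X.
Maximising: ∂π_X/∂q_X = 76 - q_X = 0, giving q_X = 76.
Then q_F = (228 - 76)/2 = 76.
Total output Q = 152, so price P = 242 - 152 = 90.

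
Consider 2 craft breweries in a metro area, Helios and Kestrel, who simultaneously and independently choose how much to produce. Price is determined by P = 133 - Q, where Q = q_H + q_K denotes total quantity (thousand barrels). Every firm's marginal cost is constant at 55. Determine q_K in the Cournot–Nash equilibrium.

26

A representative firm's profit is π_i = q_i(133 - Q) - 55q_i.
Setting ∂π_i/∂q_i = 0 with rivals' quantities fixed: 78 - 2q_i - q_j = 0.
By symmetry each firm produces the same amount; substituting q_j = q_i yields q_i = 78/3 = 26.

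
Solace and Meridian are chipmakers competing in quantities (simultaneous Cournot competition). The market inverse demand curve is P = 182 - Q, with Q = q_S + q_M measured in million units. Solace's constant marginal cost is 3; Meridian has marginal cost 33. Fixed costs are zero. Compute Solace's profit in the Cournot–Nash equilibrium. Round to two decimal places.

Solace's profit: π_S = (182 - Q)q_S - (3q_S). Setting ∂π_S/∂q_S = 0: 179 - 2q_S - (q_M) = 0.
Meridian's first-order condition: 149 - 2q_M - (q_S) = 0.
So q_S = (179 - q_M)/2 and q_M = (149 - q_S)/2.
Solving the pair: q_S = 209/3, q_M = 119/3.
Price P = 182 - 328/3 = 218/3.
Solace's profit: (218/3 - 3)·(209/3) = 4853.4444.

4853.44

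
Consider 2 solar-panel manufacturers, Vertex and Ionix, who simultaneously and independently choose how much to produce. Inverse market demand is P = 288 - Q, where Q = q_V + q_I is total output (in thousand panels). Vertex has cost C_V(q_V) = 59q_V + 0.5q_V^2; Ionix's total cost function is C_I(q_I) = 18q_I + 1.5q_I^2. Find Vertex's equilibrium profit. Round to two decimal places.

Vertex's profit: π_V = (288 - Q)q_V - (59q_V + (1/2)q_V²). Setting ∂π_V/∂q_V = 0: 229 - 3q_V - (q_I) = 0.
Ionix's first-order condition: 270 - 5q_I - (q_V) = 0.
Best responses: q_V = (229 - q_I)/3, q_I = (270 - q_V)/5.
Solving the pair: q_V = 125/2, q_I = 83/2.
Price P = 288 - 104 = 184.
Vertex's profit: 184·(125/2) - 59·(125/2) - (1/2)(125/2)² = 5859.3750.

5859.38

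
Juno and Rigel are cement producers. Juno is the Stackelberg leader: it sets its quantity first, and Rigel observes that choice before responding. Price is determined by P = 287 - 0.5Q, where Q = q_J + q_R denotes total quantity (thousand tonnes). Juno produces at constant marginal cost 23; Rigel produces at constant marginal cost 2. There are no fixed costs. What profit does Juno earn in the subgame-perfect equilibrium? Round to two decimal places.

14762.25

The follower Rigel best-responds to any q_J: π_R = (287 - 0.5Q)q_R - 2q_R.
∂π_R/∂q_R = 285 - (1/2)q_J - q_R = 0 gives the reaction function q_R = (285 - (1/2)q_J).
Juno substitutes q_R(q_J) into its own profit: π_J = q_J(287 - (1/2)q_J - (285 - (1/2)q_J)/2) - 23q_J = (289/2 - (1/4)q_J)q_J - 23q_J.
The leader's first-order condition 243/2 - (1/2)q_J = 0 yields q_J = 243.
Then q_R = (285 - (1/2)·243) = 327/2.
Price P = 287 - (1/2)·(813/2) = 335/4.
Juno's profit: (335/4 - 23)·243 = 14762.2500.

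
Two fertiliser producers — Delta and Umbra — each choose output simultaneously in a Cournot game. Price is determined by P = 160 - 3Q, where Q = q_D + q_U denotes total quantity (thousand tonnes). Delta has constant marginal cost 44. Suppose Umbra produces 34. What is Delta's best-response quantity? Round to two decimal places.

With the rival's output fixed at 34, Delta's profit is π_D = (160 - 3·34 - 3q_D)q_D - (44q_D) = (58 - 3q_D)q_D - (44q_D).
∂π_D/∂q_D = 14 - 6q_D = 0, so q_D = 7/3.

2.33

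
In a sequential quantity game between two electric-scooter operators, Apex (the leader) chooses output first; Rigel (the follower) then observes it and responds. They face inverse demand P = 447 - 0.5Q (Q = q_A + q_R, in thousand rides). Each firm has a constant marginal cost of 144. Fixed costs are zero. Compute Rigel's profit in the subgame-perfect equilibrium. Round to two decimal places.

Solve by backward induction. Given q_A, the follower Rigel maximises π_R = (447 - (1/2)q_A - (1/2)q_R)q_R - 144q_R.
∂π_R/∂q_R = 303 - (1/2)q_A - q_R = 0 gives the reaction function q_R = (303 - (1/2)q_A).
The leader anticipates this reaction. Substituting into P = 447 - 0.5Q gives P = 591/2 - (1/4)q_A, so π_A = (591/2 - (1/4)q_A)q_A - 144q_A.
Leader FOC: 303/2 - (1/2)q_A = 0, so q_A = 303.
Then q_R = (303 - (1/2)·303) = 303/2.
Price P = 447 - (1/2)·(909/2) = 879/4.
Rigel's profit: (879/4 - 144)·(303/2) = 11476.1250.

11476.13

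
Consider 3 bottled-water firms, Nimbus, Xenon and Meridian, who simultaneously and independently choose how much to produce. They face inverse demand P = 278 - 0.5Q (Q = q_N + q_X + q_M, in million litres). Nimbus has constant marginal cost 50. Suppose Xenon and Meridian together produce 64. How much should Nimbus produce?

196

With rivals' combined output fixed at 64, Nimbus's profit is π_N = (278 - (1/2)·64 - (1/2)q_N)q_N - (50q_N) = (246 - (1/2)q_N)q_N - (50q_N).
∂π_N/∂q_N = 196 - q_N = 0, so q_N = 196.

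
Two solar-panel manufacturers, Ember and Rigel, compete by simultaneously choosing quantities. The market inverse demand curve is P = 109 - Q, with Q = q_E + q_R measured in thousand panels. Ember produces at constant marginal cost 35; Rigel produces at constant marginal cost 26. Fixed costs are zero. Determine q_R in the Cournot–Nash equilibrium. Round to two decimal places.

Ember's profit: π_E = (109 - Q)q_E - (35q_E). Setting ∂π_E/∂q_E = 0: 74 - 2q_E - (q_R) = 0.
Rigel's profit: π_R = (109 - Q)q_R - (26q_R). Setting ∂π_R/∂q_R = 0: 83 - 2q_R - (q_E) = 0.
Best responses: q_E = (74 - q_R)/2, q_R = (83 - q_E)/2.
Substituting one into the other gives q_E = 65/3 and q_R = 92/3.

30.67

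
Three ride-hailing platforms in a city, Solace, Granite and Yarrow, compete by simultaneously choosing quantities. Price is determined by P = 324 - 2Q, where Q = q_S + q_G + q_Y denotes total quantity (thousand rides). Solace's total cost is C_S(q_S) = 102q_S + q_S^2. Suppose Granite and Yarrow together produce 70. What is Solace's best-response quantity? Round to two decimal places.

13.67

With rivals' combined output fixed at 70, Solace's profit is π_S = (324 - 2·70 - 2q_S)q_S - (102q_S + q_S²) = (184 - 2q_S)q_S - (102q_S + q_S²).
∂π_S/∂q_S = 82 - 6q_S = 0, so q_S = 41/3.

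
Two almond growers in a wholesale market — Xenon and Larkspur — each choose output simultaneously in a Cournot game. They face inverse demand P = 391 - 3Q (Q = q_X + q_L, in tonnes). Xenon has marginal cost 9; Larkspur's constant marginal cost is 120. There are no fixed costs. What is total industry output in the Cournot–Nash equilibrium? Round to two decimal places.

Xenon's profit: π_X = (391 - 3Q)q_X - (9q_X). Setting ∂π_X/∂q_X = 0: 382 - 6q_X - 3(q_L) = 0.
Larkspur's first-order condition: 271 - 6q_L - 3(q_X) = 0.
So q_X = (382 - 3q_L)/6 and q_L = (271 - 3q_X)/6.
Solving the pair: q_X = 493/9, q_L = 160/9.
Total output Q = 493/9 + 160/9 = 653/9.

72.56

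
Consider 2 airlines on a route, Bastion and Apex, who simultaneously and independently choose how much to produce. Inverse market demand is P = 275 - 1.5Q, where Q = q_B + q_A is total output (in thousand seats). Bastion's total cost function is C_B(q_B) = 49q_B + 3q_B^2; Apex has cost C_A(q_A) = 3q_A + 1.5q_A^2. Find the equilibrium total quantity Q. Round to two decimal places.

Bastion's profit: π_B = (275 - 1.5Q)q_B - (49q_B + 3q_B²). Setting ∂π_B/∂q_B = 0: 226 - 9q_B - (3/2)(q_A) = 0.
Apex's first-order condition: 272 - 6q_A - (3/2)(q_B) = 0.
Best responses: q_B = (226 - (3/2)q_A)/9, q_A = (272 - (3/2)q_B)/6.
Solving the pair: q_B = 1264/69, q_A = 40.7536.
Total output Q = 1264/69 + 40.7536 = 59.0725.

59.07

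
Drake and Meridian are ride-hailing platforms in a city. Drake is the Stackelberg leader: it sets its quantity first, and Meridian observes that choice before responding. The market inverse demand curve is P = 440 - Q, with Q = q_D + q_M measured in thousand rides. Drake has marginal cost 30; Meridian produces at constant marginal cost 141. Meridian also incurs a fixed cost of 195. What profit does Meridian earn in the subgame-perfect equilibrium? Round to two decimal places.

175.56

The follower Meridian best-responds to any q_D: π_M = (440 - Q)q_M - 141q_M.
∂π_M/∂q_M = 299 - q_D - 2q_M = 0 gives the reaction function q_M = (299 - q_D)/2.
The leader anticipates this reaction. Substituting into P = 440 - Q gives P = 581/2 - (1/2)q_D, so π_D = (581/2 - (1/2)q_D)q_D - 30q_D.
Maximising: ∂π_D/∂q_D = 521/2 - q_D = 0, giving q_D = 521/2.
Then q_M = (299 - 521/2)/2 = 77/4.
Price P = 440 - 1119/4 = 641/4.
Meridian's profit: (641/4 - 141)·(77/4) - 195 = 175.5625.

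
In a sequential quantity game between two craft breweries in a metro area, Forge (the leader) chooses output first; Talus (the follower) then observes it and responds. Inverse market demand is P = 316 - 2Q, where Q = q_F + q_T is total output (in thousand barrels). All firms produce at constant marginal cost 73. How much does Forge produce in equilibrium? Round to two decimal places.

Solve by backward induction. Given q_F, the follower Talus maximises π_T = (316 - 2q_F - 2q_T)q_T - 73q_T.
Follower FOC: 243 - 2q_F - 4q_T = 0, so q_T(q_F) = (243 - 2q_F)/4.
The leader anticipates this reaction. Substituting into P = 316 - 2Q gives P = 389/2 - q_F, so π_F = (389/2 - q_F)q_F - 73q_F.
The leader's first-order condition 243/2 - 2q_F = 0 yields q_F = 243/4.
Then q_T = (243 - 2·(243/4))/4 = 243/8.

60.75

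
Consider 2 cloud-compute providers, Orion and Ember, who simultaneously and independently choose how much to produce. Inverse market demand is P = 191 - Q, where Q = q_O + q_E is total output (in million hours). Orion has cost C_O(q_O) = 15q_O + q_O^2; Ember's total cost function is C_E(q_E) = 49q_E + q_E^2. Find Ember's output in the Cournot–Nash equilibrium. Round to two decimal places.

Orion's profit: π_O = (191 - Q)q_O - (15q_O + q_O²). Setting ∂π_O/∂q_O = 0: 176 - 4q_O - (q_E) = 0.
Ember's profit: π_E = (191 - Q)q_E - (49q_E + q_E²). Setting ∂π_E/∂q_E = 0: 142 - 4q_E - (q_O) = 0.
So q_O = (176 - q_E)/4 and q_E = (142 - q_O)/4.
Solving the pair: q_O = 562/15, q_E = 392/15.

26.13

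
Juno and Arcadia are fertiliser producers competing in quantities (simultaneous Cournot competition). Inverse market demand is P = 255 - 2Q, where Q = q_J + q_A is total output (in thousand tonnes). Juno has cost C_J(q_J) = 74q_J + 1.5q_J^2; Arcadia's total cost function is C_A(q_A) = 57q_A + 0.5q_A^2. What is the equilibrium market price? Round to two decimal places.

156.10

Juno's profit: π_J = (255 - 2Q)q_J - (74q_J + (3/2)q_J²). Setting ∂π_J/∂q_J = 0: 181 - 7q_J - 2(q_A) = 0.
Arcadia's profit: π_A = (255 - 2Q)q_A - (57q_A + (1/2)q_A²). Setting ∂π_A/∂q_A = 0: 198 - 5q_A - 2(q_J) = 0.
Rearranging gives the reaction functions q_J = (181 - 2q_A)/7 and q_A = (198 - 2q_J)/5.
Substituting one into the other gives q_J = 509/31 and q_A = 1024/31.
Total output Q = 1533/31, so price P = 255 - 2·(1533/31) = 156.0968.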